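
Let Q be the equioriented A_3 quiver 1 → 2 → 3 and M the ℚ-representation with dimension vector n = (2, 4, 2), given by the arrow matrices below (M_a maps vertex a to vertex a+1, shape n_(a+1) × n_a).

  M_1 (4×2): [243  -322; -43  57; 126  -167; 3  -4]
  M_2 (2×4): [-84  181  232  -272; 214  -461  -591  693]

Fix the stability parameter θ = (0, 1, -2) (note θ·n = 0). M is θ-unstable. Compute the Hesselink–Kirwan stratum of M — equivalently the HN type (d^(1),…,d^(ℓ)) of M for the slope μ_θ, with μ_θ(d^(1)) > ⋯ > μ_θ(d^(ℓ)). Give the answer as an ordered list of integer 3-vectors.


Interval decomposition of M: I[1,3]^2, I[2,2]^2.
HN type (ℓ=2): μ^(1)=1; μ^(2)=-1/3

((0, 2, 0); (2, 2, 2))


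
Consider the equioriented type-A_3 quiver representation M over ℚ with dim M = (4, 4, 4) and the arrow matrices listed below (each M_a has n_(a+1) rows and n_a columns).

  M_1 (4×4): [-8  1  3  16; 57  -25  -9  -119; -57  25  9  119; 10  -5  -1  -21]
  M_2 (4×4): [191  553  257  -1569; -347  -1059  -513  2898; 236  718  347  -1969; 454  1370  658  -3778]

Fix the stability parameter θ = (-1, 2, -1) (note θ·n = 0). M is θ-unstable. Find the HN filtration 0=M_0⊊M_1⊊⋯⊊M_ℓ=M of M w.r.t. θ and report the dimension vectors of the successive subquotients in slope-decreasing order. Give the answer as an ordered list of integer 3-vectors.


Interval decomposition of M: I[1,1], I[1,3]^3, I[2,2], I[3,3].
HN type (ℓ=3): μ^(1)=2; μ^(2)=1/2; μ^(3)=-1

((0, 1, 0); (0, 3, 3); (4, 0, 1))


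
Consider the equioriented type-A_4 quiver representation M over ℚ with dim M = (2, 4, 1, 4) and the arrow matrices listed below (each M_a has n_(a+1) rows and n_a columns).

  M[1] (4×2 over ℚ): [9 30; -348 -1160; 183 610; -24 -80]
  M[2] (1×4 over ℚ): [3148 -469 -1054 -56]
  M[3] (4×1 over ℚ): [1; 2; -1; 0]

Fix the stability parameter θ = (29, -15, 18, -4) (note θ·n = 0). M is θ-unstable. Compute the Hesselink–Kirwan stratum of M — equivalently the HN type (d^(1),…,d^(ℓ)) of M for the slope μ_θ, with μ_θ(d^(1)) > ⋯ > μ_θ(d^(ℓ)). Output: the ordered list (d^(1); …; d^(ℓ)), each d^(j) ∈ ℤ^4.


Barcode: M ≅ I[1,1], I[1,4], I[2,2]^3, I[4,4]^3. HN layers by μ_θ (4 steps, strictly decreasing):
  μ^(1)=29; μ^(2)=7; μ^(3)=-4; μ^(4)=-15

((1, 0, 0, 0); (1, 1, 1, 1); (0, 0, 0, 3); (0, 3, 0, 0))


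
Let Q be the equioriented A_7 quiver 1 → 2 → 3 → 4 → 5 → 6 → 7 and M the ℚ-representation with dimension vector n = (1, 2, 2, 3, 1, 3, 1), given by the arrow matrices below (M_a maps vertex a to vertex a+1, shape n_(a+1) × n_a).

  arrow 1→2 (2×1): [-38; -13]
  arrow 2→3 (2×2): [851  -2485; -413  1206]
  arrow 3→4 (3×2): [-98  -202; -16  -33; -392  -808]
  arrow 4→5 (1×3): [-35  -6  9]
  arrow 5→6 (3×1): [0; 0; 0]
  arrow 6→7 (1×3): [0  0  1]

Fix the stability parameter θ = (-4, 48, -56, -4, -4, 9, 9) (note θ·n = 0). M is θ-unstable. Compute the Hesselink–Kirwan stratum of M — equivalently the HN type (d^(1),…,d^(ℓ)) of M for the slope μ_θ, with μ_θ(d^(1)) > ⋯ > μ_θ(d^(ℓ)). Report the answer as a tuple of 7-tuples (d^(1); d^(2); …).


Barcode: M ≅ I[1,5], I[2,4], I[4,4], I[6,6]^2, I[6,7]. HN layers by μ_θ (2 steps, strictly decreasing):
  μ^(1)=9; μ^(2)=-4

((0, 0, 0, 0, 0, 3, 1); (1, 2, 2, 3, 1, 0, 0))


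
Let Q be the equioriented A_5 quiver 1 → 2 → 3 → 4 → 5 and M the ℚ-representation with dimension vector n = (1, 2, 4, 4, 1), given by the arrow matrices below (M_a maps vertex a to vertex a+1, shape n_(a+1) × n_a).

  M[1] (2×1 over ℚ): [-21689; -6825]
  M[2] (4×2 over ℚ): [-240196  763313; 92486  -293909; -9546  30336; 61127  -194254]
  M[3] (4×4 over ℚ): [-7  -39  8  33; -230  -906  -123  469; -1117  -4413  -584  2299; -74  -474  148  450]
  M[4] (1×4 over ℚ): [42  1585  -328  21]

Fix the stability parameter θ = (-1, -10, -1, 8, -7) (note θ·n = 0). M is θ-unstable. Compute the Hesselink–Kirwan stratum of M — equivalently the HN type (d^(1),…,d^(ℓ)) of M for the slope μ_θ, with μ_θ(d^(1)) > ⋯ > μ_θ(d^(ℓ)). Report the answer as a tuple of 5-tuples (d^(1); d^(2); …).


Via rank(M_{q-1}∘⋯∘M_p): M ≅ I[1,5], I[2,3], I[3,3], I[3,4], I[4,4]^2.
μ_θ-semistable layers: μ^(1)=8; μ^(2)=1/2; μ^(3)=-1; μ^(4)=-11/2; μ^(5)=-10

((0, 0, 0, 3, 0); (0, 0, 0, 1, 1); (0, 0, 4, 0, 0); (1, 1, 0, 0, 0); (0, 1, 0, 0, 0))


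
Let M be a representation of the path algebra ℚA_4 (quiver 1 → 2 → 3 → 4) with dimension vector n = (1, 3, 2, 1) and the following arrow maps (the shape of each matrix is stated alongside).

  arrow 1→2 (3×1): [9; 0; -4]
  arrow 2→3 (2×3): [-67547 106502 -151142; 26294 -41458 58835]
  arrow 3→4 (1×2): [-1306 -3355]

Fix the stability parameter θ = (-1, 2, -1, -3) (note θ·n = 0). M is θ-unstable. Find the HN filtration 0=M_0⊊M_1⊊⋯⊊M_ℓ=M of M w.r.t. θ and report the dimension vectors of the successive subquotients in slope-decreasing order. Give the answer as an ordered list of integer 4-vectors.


Interval decomposition of M: I[1,3], I[2,2], I[2,4].
HN type (ℓ=4): μ^(1)=2; μ^(2)=1/2; μ^(3)=-2/3; μ^(4)=-1

((0, 1, 0, 0); (0, 1, 1, 0); (0, 1, 1, 1); (1, 0, 0, 0))


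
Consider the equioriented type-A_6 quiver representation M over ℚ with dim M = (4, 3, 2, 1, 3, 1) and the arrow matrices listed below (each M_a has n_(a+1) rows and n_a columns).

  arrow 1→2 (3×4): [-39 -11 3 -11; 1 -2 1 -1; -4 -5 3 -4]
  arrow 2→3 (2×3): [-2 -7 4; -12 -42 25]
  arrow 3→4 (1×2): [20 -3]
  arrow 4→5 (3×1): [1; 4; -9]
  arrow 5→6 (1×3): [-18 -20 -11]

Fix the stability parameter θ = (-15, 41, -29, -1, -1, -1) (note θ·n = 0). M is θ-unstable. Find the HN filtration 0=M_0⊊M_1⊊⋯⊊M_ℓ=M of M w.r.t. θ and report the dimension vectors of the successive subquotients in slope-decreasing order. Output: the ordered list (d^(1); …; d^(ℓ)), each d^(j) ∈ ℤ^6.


Barcode: M ≅ I[1,1], I[1,2], I[1,3], I[1,6], I[5,5]^2. HN layers by μ_θ (5 steps, strictly decreasing):
  μ^(1)=41; μ^(2)=6; μ^(3)=9/5; μ^(4)=-1; μ^(5)=-15

((0, 1, 0, 0, 0, 0); (0, 1, 1, 0, 0, 0); (0, 1, 1, 1, 1, 1); (0, 0, 0, 0, 2, 0); (4, 0, 0, 0, 0, 0))


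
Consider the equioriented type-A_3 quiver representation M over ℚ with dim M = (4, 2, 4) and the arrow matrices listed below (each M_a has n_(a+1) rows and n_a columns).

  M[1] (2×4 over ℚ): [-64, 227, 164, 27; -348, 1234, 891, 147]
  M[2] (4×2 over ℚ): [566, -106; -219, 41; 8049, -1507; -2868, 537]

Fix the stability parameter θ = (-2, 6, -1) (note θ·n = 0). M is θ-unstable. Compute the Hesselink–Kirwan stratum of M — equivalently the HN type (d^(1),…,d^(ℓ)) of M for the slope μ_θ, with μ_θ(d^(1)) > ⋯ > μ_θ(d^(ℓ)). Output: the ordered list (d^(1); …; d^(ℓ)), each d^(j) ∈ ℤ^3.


Via rank(M_{q-1}∘⋯∘M_p): M ≅ I[1,1]^2, I[1,3]^2, I[3,3]^2.
μ_θ-semistable layers: μ^(1)=5/2; μ^(2)=-1; μ^(3)=-2

((0, 2, 2); (0, 0, 2); (4, 0, 0))


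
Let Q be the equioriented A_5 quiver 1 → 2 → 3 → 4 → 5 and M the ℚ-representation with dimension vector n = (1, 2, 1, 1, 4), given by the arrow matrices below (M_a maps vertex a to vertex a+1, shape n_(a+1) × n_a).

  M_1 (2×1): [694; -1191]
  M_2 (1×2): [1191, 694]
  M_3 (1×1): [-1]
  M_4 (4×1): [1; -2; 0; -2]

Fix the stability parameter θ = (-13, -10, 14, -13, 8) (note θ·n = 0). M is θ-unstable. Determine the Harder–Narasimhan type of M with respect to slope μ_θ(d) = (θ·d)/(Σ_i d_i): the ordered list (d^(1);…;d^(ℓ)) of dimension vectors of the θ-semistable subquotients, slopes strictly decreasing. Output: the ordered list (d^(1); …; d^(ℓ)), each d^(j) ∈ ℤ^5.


Via rank(M_{q-1}∘⋯∘M_p): M ≅ I[1,2], I[2,5], I[5,5]^3.
μ_θ-semistable layers: μ^(1)=8; μ^(2)=1/2; μ^(3)=-10; μ^(4)=-13

((0, 0, 0, 0, 4); (0, 0, 1, 1, 0); (0, 2, 0, 0, 0); (1, 0, 0, 0, 0))


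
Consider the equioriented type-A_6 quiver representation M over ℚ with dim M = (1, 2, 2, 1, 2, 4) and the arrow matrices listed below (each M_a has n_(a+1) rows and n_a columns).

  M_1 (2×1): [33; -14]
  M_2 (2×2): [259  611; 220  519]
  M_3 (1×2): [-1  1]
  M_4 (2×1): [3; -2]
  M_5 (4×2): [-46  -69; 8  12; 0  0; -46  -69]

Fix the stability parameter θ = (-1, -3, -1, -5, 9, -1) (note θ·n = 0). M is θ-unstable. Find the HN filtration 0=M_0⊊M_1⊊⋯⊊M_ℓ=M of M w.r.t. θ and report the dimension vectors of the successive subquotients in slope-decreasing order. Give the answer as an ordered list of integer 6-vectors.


Interval decomposition of M: I[1,5], I[2,3], I[5,6], I[6,6]^3.
HN type (ℓ=5): μ^(1)=9; μ^(2)=4; μ^(3)=-1; μ^(4)=-5/2; μ^(5)=-3

((0, 0, 0, 0, 1, 0); (0, 0, 0, 0, 1, 1); (0, 0, 1, 0, 0, 3); (1, 1, 1, 1, 0, 0); (0, 1, 0, 0, 0, 0))


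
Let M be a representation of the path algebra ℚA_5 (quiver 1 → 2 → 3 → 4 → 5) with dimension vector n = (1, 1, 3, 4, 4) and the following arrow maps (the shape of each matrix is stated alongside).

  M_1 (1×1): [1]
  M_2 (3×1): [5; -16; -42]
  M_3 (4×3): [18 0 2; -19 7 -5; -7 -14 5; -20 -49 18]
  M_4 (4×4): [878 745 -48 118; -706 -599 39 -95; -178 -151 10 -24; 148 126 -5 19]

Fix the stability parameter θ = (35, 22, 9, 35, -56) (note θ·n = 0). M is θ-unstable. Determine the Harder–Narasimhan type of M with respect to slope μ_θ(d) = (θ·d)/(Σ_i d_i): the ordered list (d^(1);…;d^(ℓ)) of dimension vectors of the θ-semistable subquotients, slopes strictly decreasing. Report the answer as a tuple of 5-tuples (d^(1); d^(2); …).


Barcode: M ≅ I[1,5], I[3,3], I[3,4], I[4,4], I[4,5], I[5,5]^2. HN layers by μ_θ (4 steps, strictly decreasing):
  μ^(1)=35; μ^(2)=9; μ^(3)=-21/2; μ^(4)=-56

((0, 0, 0, 2, 0); (1, 1, 3, 1, 1); (0, 0, 0, 1, 1); (0, 0, 0, 0, 2))


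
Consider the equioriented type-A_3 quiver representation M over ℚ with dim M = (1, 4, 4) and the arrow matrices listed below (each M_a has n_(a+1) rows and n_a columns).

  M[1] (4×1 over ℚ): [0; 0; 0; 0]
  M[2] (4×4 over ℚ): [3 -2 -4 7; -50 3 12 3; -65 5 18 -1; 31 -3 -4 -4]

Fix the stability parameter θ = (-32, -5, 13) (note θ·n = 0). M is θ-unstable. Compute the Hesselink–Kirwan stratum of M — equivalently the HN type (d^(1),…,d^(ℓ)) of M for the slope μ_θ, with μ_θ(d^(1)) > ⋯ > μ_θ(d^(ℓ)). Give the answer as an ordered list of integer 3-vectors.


Barcode: M ≅ I[1,1], I[2,3]^4. HN layers by μ_θ (3 steps, strictly decreasing):
  μ^(1)=13; μ^(2)=-5; μ^(3)=-32

((0, 0, 4); (0, 4, 0); (1, 0, 0))


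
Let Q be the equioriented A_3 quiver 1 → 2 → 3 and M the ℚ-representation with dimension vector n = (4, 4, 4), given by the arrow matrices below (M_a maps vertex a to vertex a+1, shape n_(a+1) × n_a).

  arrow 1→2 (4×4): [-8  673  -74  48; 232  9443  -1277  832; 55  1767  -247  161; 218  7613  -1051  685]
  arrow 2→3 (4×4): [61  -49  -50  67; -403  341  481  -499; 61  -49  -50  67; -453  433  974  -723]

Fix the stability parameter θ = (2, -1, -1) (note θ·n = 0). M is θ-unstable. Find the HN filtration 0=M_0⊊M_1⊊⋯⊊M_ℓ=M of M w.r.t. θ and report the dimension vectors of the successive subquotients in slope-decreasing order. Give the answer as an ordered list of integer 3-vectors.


Barcode: M ≅ I[1,2]^2, I[1,3]^2, I[3,3]^2. HN layers by μ_θ (3 steps, strictly decreasing):
  μ^(1)=1/2; μ^(2)=0; μ^(3)=-1

((2, 2, 0); (2, 2, 2); (0, 0, 2))


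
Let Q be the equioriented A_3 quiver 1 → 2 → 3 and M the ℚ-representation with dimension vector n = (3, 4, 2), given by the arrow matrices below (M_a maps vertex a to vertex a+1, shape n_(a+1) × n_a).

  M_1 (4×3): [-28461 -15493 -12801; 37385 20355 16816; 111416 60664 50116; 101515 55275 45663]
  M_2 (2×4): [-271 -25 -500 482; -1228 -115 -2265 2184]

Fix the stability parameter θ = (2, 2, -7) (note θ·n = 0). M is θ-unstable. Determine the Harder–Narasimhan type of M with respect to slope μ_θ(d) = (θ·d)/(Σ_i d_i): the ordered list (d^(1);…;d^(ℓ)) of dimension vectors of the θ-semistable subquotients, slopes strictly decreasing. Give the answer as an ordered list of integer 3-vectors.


Via rank(M_{q-1}∘⋯∘M_p): M ≅ I[1,2], I[1,3]^2, I[2,2].
μ_θ-semistable layers: μ^(1)=2; μ^(2)=-1

((1, 2, 0); (2, 2, 2))


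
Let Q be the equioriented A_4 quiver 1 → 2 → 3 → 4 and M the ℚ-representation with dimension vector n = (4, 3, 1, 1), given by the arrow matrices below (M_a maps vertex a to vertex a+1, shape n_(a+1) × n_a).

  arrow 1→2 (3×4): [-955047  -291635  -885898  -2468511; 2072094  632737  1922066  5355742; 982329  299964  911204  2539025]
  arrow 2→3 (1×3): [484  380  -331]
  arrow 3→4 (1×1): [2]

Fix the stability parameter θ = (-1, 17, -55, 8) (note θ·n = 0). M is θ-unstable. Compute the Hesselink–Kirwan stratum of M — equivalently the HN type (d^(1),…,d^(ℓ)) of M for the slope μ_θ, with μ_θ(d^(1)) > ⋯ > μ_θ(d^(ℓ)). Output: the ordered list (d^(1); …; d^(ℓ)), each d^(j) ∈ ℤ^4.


Barcode: M ≅ I[1,1], I[1,2]^2, I[1,4]. HN layers by μ_θ (4 steps, strictly decreasing):
  μ^(1)=17; μ^(2)=8; μ^(3)=-1; μ^(4)=-13

((0, 2, 0, 0); (0, 0, 0, 1); (3, 0, 0, 0); (1, 1, 1, 0))


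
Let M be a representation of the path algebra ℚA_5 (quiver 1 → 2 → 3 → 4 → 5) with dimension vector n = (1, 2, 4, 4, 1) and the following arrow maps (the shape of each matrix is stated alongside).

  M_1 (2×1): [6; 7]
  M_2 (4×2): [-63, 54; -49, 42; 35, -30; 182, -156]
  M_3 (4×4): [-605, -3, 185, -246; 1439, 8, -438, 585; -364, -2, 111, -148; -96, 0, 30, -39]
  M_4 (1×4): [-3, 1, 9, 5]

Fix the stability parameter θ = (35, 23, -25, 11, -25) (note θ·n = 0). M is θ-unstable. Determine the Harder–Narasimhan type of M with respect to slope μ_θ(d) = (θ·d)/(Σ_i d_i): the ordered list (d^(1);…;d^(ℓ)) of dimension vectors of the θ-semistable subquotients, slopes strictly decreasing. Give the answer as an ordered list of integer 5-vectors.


Barcode: M ≅ I[1,2], I[2,5], I[3,4]^3. HN layers by μ_θ (4 steps, strictly decreasing):
  μ^(1)=29; μ^(2)=11; μ^(3)=-4; μ^(4)=-25

((1, 1, 0, 0, 0); (0, 0, 0, 3, 0); (0, 1, 1, 1, 1); (0, 0, 3, 0, 0))


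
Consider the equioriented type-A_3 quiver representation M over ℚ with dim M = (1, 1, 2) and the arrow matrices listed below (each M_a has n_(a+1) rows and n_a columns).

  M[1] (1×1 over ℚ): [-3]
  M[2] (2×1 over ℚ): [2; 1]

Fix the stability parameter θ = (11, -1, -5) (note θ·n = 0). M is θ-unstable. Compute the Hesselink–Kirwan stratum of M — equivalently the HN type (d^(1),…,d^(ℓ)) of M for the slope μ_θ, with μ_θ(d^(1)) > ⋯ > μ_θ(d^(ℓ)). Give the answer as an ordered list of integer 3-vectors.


Barcode: M ≅ I[1,3], I[3,3]. HN layers by μ_θ (2 steps, strictly decreasing):
  μ^(1)=5/3; μ^(2)=-5

((1, 1, 1); (0, 0, 1))


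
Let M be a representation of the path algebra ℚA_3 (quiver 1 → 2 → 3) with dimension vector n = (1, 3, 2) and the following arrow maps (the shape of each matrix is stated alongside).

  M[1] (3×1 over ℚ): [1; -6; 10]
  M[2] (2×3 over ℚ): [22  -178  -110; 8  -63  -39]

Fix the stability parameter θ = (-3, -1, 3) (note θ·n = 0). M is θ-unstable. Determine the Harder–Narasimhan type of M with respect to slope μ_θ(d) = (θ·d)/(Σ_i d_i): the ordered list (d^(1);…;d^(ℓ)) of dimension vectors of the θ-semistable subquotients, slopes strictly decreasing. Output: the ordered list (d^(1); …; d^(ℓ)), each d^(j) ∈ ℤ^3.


Interval decomposition of M: I[1,3], I[2,2], I[2,3].
HN type (ℓ=3): μ^(1)=3; μ^(2)=-1; μ^(3)=-3

((0, 0, 2); (0, 3, 0); (1, 0, 0))


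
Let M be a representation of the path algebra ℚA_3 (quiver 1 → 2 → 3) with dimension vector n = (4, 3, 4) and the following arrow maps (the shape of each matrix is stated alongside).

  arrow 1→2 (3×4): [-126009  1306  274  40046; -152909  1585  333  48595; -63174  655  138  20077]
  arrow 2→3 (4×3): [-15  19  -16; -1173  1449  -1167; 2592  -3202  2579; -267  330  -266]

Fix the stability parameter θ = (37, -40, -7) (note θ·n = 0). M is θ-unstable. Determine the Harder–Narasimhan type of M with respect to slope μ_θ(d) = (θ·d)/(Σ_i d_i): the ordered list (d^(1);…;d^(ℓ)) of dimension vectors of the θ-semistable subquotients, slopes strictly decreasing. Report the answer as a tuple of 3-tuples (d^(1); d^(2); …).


Interval decomposition of M: I[1,1], I[1,3]^3, I[3,3].
HN type (ℓ=3): μ^(1)=37; μ^(2)=-10/3; μ^(3)=-7

((1, 0, 0); (3, 3, 3); (0, 0, 1))


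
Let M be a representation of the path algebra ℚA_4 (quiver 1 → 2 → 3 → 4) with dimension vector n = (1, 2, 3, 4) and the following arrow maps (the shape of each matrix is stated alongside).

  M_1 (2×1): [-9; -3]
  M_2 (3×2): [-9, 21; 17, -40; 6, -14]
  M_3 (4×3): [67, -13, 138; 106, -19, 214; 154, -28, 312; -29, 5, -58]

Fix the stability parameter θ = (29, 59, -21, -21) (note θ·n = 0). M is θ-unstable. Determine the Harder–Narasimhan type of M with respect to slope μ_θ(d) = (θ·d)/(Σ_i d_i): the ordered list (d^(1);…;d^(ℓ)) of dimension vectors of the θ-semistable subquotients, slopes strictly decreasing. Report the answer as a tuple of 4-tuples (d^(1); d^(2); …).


Barcode: M ≅ I[1,4], I[2,4], I[3,3], I[4,4]^2. HN layers by μ_θ (3 steps, strictly decreasing):
  μ^(1)=23/2; μ^(2)=17/3; μ^(3)=-21

((1, 1, 1, 1); (0, 1, 1, 1); (0, 0, 1, 2))


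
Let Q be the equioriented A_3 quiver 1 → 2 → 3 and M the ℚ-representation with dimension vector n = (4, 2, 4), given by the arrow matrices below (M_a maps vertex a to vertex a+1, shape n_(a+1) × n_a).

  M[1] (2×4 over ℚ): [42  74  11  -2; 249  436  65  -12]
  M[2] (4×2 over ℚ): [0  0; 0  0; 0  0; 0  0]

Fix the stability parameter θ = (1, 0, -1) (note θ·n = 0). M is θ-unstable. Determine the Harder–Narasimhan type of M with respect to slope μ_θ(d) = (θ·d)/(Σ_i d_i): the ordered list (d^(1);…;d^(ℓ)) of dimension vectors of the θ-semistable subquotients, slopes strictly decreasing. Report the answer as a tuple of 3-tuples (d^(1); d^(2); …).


Via rank(M_{q-1}∘⋯∘M_p): M ≅ I[1,1]^2, I[1,2]^2, I[3,3]^4.
μ_θ-semistable layers: μ^(1)=1; μ^(2)=1/2; μ^(3)=-1

((2, 0, 0); (2, 2, 0); (0, 0, 4))


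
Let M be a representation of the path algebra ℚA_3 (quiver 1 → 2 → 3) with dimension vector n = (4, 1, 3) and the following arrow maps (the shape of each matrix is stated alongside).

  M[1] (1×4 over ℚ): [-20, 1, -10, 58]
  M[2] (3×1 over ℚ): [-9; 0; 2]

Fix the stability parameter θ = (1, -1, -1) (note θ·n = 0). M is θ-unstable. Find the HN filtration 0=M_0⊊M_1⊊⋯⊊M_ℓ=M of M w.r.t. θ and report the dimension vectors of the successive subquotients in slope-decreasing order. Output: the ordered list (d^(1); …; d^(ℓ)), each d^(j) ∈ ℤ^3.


Barcode: M ≅ I[1,1]^3, I[1,3], I[3,3]^2. HN layers by μ_θ (3 steps, strictly decreasing):
  μ^(1)=1; μ^(2)=-1/3; μ^(3)=-1

((3, 0, 0); (1, 1, 1); (0, 0, 2))


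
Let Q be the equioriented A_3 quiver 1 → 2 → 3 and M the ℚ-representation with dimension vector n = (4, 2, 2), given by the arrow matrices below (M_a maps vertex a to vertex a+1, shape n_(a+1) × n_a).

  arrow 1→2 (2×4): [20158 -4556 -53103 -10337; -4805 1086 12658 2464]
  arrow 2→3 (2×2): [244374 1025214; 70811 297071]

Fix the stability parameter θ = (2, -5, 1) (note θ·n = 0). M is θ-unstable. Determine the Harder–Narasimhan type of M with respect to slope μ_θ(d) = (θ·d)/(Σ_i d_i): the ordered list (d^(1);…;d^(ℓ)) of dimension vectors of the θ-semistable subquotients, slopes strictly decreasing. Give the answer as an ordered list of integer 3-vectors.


Via rank(M_{q-1}∘⋯∘M_p): M ≅ I[1,1]^2, I[1,2], I[1,3], I[3,3].
μ_θ-semistable layers: μ^(1)=2; μ^(2)=1; μ^(3)=-3/2

((2, 0, 0); (0, 0, 2); (2, 2, 0))


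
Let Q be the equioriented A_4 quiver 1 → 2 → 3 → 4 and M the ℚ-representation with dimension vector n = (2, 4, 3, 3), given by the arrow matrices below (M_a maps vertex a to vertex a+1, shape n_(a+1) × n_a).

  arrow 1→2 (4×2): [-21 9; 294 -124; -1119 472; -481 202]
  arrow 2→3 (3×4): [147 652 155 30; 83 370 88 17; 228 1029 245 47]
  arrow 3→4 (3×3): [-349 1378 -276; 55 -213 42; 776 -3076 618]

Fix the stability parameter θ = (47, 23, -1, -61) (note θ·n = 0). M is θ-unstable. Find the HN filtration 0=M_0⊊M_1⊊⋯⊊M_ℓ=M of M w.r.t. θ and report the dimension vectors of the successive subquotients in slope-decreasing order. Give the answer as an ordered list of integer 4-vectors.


Interval decomposition of M: I[1,4]^2, I[2,2], I[2,4].
HN type (ℓ=3): μ^(1)=23; μ^(2)=2; μ^(3)=-13

((0, 1, 0, 0); (2, 2, 2, 2); (0, 1, 1, 1))


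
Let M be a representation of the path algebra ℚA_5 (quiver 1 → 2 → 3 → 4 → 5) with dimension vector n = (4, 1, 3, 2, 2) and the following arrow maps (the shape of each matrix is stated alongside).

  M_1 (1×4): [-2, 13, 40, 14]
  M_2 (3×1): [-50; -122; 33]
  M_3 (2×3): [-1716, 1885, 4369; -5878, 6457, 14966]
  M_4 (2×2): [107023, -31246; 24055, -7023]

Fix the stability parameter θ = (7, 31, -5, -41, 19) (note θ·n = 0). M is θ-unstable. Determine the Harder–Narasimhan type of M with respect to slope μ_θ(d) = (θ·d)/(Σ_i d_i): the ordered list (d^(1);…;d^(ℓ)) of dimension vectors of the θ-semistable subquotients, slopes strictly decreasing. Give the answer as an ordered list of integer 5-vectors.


Interval decomposition of M: I[1,1]^3, I[1,5], I[3,3], I[3,5].
HN type (ℓ=5): μ^(1)=19; μ^(2)=7; μ^(3)=-2; μ^(4)=-5; μ^(5)=-23

((0, 0, 0, 0, 2); (3, 0, 0, 0, 0); (1, 1, 1, 1, 0); (0, 0, 1, 0, 0); (0, 0, 1, 1, 0))


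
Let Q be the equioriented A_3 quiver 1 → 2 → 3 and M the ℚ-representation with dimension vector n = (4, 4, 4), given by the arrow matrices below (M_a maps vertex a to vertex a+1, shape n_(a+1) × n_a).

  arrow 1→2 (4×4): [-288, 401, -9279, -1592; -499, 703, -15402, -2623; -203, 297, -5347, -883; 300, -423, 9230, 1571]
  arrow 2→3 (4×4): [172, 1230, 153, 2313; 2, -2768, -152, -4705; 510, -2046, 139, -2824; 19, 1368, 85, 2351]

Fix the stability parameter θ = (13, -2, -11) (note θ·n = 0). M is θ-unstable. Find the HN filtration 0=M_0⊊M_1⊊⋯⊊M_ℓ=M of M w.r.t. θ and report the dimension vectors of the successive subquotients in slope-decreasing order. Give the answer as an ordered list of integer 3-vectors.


Interval decomposition of M: I[1,2], I[1,3]^3, I[3,3].
HN type (ℓ=3): μ^(1)=11/2; μ^(2)=0; μ^(3)=-11

((1, 1, 0); (3, 3, 3); (0, 0, 1))


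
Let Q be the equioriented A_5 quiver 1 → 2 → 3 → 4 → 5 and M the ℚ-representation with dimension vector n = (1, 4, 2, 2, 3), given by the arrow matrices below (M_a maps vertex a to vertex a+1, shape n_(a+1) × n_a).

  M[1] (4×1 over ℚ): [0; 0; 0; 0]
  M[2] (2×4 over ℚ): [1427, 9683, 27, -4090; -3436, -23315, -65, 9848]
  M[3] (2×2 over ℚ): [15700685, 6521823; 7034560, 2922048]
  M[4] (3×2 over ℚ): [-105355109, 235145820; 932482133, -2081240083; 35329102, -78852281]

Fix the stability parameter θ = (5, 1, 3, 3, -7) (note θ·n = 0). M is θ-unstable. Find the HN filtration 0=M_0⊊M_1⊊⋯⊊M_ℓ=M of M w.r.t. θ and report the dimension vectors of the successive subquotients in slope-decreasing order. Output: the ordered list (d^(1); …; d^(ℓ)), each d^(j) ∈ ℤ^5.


Via rank(M_{q-1}∘⋯∘M_p): M ≅ I[1,1], I[2,2]^2, I[2,3], I[2,5], I[4,5], I[5,5].
μ_θ-semistable layers: μ^(1)=5; μ^(2)=3; μ^(3)=1; μ^(4)=0; μ^(5)=-2; μ^(6)=-7

((1, 0, 0, 0, 0); (0, 0, 1, 0, 0); (0, 3, 0, 0, 0); (0, 1, 1, 1, 1); (0, 0, 0, 1, 1); (0, 0, 0, 0, 1))


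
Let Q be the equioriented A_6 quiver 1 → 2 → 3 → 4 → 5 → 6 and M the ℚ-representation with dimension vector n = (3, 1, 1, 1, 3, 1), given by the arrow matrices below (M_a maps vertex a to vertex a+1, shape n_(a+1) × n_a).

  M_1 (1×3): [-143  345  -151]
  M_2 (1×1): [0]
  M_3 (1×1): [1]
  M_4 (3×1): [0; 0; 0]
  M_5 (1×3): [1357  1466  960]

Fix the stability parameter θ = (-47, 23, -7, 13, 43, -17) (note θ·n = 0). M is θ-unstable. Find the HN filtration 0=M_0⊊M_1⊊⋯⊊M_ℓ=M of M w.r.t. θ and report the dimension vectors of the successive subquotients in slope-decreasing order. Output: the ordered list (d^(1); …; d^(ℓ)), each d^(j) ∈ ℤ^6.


Via rank(M_{q-1}∘⋯∘M_p): M ≅ I[1,1]^2, I[1,2], I[3,4], I[5,5]^2, I[5,6].
μ_θ-semistable layers: μ^(1)=43; μ^(2)=23; μ^(3)=13; μ^(4)=-7; μ^(5)=-47

((0, 0, 0, 0, 2, 0); (0, 1, 0, 0, 0, 0); (0, 0, 0, 1, 1, 1); (0, 0, 1, 0, 0, 0); (3, 0, 0, 0, 0, 0))


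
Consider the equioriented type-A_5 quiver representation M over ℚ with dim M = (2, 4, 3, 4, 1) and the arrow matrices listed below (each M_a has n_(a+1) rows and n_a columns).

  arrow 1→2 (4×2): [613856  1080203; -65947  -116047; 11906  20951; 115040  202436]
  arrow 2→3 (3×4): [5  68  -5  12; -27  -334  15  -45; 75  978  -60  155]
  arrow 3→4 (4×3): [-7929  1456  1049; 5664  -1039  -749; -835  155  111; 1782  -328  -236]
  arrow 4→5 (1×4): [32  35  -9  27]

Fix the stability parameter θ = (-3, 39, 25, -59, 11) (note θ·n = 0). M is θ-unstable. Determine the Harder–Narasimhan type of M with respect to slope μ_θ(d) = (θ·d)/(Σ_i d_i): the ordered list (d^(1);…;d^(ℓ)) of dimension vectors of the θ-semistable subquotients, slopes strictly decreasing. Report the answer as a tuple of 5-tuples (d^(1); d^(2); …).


Interval decomposition of M: I[1,4], I[1,5], I[2,2], I[2,4], I[4,4].
HN type (ℓ=5): μ^(1)=39; μ^(2)=11; μ^(3)=5/3; μ^(4)=-3; μ^(5)=-59

((0, 1, 0, 0, 0); (0, 0, 0, 0, 1); (0, 3, 3, 3, 0); (2, 0, 0, 0, 0); (0, 0, 0, 1, 0))


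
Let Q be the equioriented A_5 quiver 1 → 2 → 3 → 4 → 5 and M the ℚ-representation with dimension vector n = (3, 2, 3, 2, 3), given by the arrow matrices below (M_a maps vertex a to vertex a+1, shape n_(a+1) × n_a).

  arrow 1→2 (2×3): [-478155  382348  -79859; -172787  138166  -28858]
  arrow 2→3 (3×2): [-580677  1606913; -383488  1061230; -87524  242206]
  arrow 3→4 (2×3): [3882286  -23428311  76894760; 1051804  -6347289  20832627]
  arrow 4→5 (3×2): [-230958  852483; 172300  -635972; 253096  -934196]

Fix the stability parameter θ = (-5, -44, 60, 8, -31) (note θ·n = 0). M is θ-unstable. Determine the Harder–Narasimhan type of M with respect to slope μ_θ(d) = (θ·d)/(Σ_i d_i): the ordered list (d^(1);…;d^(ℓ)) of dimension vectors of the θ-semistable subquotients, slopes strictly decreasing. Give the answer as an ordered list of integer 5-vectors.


Barcode: M ≅ I[1,1], I[1,5]^2, I[3,3], I[5,5]. HN layers by μ_θ (5 steps, strictly decreasing):
  μ^(1)=60; μ^(2)=37/3; μ^(3)=-5; μ^(4)=-49/2; μ^(5)=-31

((0, 0, 1, 0, 0); (0, 0, 2, 2, 2); (1, 0, 0, 0, 0); (2, 2, 0, 0, 0); (0, 0, 0, 0, 1))


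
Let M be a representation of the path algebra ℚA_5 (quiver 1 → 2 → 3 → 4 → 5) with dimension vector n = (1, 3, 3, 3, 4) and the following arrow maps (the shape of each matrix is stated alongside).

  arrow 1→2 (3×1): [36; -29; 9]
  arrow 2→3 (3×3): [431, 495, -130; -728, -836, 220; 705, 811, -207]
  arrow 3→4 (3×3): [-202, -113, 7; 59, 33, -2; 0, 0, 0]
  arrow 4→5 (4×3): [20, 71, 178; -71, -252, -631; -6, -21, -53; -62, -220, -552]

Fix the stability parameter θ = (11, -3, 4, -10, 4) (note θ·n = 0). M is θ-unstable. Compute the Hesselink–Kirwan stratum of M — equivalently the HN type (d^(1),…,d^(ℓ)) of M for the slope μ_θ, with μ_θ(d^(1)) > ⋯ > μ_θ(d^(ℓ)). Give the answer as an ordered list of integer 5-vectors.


Interval decomposition of M: I[1,5], I[2,3], I[2,5], I[4,5], I[5,5].
HN type (ℓ=4): μ^(1)=4; μ^(2)=1/2; μ^(3)=-3; μ^(4)=-10

((0, 0, 1, 0, 4); (1, 1, 1, 1, 0); (0, 2, 1, 1, 0); (0, 0, 0, 1, 0))


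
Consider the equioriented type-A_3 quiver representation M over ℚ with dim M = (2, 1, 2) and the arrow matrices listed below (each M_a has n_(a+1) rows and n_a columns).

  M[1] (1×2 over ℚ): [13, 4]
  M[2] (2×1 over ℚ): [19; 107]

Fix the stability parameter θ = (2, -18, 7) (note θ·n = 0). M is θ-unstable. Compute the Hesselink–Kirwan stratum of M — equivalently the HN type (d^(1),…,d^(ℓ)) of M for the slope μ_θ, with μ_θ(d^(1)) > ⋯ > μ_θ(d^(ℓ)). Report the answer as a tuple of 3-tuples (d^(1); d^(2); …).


Interval decomposition of M: I[1,1], I[1,3], I[3,3].
HN type (ℓ=3): μ^(1)=7; μ^(2)=2; μ^(3)=-8

((0, 0, 2); (1, 0, 0); (1, 1, 0))


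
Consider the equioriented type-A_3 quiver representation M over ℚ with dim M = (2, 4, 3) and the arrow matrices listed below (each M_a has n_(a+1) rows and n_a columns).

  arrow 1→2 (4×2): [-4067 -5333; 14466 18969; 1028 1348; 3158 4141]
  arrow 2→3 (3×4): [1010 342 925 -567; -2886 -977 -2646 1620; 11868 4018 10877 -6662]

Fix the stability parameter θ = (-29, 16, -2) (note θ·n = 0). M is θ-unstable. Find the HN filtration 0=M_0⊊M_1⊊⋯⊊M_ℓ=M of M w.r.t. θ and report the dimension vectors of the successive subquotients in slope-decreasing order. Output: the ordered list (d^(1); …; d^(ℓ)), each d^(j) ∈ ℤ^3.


Interval decomposition of M: I[1,2], I[1,3], I[2,3]^2.
HN type (ℓ=3): μ^(1)=16; μ^(2)=7; μ^(3)=-29

((0, 1, 0); (0, 3, 3); (2, 0, 0))


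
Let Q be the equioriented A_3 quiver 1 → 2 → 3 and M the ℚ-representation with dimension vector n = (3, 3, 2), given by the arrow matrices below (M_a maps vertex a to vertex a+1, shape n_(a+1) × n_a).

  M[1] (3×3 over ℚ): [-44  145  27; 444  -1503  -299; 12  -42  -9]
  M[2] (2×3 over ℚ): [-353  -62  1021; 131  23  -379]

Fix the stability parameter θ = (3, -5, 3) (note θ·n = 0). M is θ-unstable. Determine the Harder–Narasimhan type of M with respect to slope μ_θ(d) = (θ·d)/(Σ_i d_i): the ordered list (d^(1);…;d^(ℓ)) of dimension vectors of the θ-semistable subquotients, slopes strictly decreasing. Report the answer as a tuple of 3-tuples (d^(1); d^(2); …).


Barcode: M ≅ I[1,1], I[1,3]^2, I[2,2]. HN layers by μ_θ (3 steps, strictly decreasing):
  μ^(1)=3; μ^(2)=-1; μ^(3)=-5

((1, 0, 2); (2, 2, 0); (0, 1, 0))


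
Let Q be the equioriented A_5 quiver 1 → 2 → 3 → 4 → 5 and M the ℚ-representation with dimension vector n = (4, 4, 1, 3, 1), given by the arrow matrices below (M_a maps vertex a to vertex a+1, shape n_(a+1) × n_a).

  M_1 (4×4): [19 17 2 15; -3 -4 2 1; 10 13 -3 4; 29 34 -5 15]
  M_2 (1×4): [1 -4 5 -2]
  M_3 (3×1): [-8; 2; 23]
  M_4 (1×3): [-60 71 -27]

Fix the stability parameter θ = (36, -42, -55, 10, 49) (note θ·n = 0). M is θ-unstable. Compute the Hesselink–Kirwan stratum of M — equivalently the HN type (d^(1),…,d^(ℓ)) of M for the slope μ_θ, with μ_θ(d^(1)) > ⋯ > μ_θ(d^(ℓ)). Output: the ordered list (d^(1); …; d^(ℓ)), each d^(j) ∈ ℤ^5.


Via rank(M_{q-1}∘⋯∘M_p): M ≅ I[1,2]^3, I[1,5], I[4,4]^2.
μ_θ-semistable layers: μ^(1)=49; μ^(2)=10; μ^(3)=-3; μ^(4)=-61/3

((0, 0, 0, 0, 1); (0, 0, 0, 3, 0); (3, 3, 0, 0, 0); (1, 1, 1, 0, 0))


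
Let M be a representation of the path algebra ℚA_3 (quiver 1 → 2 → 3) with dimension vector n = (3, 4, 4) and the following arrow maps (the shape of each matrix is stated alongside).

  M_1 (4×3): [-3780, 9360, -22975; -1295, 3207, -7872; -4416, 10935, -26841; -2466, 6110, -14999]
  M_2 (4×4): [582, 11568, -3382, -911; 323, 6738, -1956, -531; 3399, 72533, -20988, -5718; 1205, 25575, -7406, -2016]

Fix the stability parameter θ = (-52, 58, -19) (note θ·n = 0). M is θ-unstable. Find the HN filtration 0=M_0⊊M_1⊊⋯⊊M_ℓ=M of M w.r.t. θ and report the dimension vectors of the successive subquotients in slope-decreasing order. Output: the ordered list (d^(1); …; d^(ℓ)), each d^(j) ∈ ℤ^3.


Barcode: M ≅ I[1,3]^3, I[2,3]. HN layers by μ_θ (2 steps, strictly decreasing):
  μ^(1)=39/2; μ^(2)=-52

((0, 4, 4); (3, 0, 0))


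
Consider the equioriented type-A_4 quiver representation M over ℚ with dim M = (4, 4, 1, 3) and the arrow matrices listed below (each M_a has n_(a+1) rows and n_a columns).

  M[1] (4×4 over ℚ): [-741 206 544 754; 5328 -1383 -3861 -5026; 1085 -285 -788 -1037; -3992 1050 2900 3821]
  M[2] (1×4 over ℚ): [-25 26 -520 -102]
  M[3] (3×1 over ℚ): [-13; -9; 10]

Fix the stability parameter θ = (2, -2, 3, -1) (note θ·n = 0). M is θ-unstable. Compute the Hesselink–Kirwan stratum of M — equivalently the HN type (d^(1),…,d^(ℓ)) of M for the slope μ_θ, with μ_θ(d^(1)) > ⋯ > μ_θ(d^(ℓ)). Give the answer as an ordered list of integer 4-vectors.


Via rank(M_{q-1}∘⋯∘M_p): M ≅ I[1,2]^3, I[1,4], I[4,4]^2.
μ_θ-semistable layers: μ^(1)=1; μ^(2)=0; μ^(3)=-1

((0, 0, 1, 1); (4, 4, 0, 0); (0, 0, 0, 2))


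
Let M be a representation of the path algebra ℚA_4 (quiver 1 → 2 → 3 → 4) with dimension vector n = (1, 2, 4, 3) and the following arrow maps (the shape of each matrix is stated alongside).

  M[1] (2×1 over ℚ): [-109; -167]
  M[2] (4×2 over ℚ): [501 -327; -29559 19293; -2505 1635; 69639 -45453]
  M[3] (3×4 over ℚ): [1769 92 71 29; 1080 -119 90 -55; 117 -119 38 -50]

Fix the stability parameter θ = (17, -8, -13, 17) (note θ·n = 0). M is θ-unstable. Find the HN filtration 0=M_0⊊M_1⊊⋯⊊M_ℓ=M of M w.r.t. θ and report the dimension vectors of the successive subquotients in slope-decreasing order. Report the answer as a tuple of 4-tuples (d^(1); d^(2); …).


Via rank(M_{q-1}∘⋯∘M_p): M ≅ I[1,2], I[2,4], I[3,3], I[3,4]^2.
μ_θ-semistable layers: μ^(1)=17; μ^(2)=9/2; μ^(3)=-21/2; μ^(4)=-13

((0, 0, 0, 3); (1, 1, 0, 0); (0, 1, 1, 0); (0, 0, 3, 0))


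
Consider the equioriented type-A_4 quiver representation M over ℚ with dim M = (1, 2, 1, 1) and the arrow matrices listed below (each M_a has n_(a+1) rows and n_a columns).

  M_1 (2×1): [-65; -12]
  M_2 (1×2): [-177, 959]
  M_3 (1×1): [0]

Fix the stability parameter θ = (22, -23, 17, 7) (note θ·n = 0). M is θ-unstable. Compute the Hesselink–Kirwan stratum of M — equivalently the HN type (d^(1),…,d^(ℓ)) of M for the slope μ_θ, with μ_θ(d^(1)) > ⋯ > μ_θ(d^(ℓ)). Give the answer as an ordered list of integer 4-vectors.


Barcode: M ≅ I[1,3], I[2,2], I[4,4]. HN layers by μ_θ (4 steps, strictly decreasing):
  μ^(1)=17; μ^(2)=7; μ^(3)=-1/2; μ^(4)=-23

((0, 0, 1, 0); (0, 0, 0, 1); (1, 1, 0, 0); (0, 1, 0, 0))


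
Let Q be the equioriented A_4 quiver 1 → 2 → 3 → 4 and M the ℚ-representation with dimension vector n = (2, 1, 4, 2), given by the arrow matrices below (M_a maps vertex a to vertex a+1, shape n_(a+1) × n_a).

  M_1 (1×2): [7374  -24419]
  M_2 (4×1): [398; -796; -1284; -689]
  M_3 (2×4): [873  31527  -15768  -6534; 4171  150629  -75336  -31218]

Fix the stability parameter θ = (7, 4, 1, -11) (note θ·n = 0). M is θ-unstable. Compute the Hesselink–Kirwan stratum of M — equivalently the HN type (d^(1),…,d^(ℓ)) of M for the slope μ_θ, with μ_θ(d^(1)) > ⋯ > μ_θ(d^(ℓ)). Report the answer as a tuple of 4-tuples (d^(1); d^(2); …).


Barcode: M ≅ I[1,1], I[1,3], I[3,3]^2, I[3,4], I[4,4]. HN layers by μ_θ (5 steps, strictly decreasing):
  μ^(1)=7; μ^(2)=4; μ^(3)=1; μ^(4)=-5; μ^(5)=-11

((1, 0, 0, 0); (1, 1, 1, 0); (0, 0, 2, 0); (0, 0, 1, 1); (0, 0, 0, 1))


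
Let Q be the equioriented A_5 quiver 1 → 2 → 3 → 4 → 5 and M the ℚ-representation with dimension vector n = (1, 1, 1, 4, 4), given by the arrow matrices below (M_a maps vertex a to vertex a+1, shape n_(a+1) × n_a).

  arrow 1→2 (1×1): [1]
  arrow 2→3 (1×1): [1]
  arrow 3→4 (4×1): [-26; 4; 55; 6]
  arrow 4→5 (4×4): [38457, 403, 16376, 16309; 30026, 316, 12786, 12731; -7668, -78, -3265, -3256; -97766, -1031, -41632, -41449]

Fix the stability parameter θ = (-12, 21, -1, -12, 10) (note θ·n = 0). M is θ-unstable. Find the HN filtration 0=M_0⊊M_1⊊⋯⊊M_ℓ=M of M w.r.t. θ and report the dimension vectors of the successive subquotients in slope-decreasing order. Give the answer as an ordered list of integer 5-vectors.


Via rank(M_{q-1}∘⋯∘M_p): M ≅ I[1,5], I[4,5]^3.
μ_θ-semistable layers: μ^(1)=10; μ^(2)=8/3; μ^(3)=-12

((0, 0, 0, 0, 4); (0, 1, 1, 1, 0); (1, 0, 0, 3, 0))


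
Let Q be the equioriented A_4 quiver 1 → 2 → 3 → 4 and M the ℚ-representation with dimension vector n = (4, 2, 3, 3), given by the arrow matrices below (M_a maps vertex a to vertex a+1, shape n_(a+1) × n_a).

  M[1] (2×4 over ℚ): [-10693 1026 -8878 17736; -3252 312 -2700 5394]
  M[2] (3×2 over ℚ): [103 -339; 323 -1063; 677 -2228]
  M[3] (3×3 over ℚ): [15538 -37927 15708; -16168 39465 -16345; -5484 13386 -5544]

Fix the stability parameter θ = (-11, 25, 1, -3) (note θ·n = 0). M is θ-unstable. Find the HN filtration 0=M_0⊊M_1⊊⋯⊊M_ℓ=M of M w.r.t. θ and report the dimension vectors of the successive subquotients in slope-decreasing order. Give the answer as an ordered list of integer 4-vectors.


Via rank(M_{q-1}∘⋯∘M_p): M ≅ I[1,1]^2, I[1,4]^2, I[3,3], I[4,4].
μ_θ-semistable layers: μ^(1)=23/3; μ^(2)=1; μ^(3)=-3; μ^(4)=-11

((0, 2, 2, 2); (0, 0, 1, 0); (0, 0, 0, 1); (4, 0, 0, 0))


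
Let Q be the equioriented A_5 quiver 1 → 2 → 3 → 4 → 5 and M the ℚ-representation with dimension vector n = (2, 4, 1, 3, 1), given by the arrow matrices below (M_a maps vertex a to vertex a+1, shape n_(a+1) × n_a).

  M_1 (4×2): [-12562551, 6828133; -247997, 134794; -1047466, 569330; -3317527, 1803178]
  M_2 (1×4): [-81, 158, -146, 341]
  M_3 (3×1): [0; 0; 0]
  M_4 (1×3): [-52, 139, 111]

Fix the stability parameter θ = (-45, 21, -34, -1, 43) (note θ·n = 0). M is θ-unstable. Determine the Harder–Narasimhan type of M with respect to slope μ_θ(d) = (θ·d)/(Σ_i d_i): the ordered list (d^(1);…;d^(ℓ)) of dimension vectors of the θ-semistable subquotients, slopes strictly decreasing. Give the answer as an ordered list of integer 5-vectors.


Via rank(M_{q-1}∘⋯∘M_p): M ≅ I[1,2], I[1,3], I[2,2]^2, I[4,4]^2, I[4,5].
μ_θ-semistable layers: μ^(1)=43; μ^(2)=21; μ^(3)=-1; μ^(4)=-13/2; μ^(5)=-45

((0, 0, 0, 0, 1); (0, 3, 0, 0, 0); (0, 0, 0, 3, 0); (0, 1, 1, 0, 0); (2, 0, 0, 0, 0))


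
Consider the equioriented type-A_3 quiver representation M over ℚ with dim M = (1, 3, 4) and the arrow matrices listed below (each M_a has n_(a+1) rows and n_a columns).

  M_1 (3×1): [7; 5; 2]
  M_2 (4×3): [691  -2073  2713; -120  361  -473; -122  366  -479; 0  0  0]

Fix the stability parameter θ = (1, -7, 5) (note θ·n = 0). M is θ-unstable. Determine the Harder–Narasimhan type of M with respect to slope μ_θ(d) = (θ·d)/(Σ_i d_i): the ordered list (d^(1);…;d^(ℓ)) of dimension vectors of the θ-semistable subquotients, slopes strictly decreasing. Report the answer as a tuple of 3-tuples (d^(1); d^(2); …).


Interval decomposition of M: I[1,3], I[2,3]^2, I[3,3].
HN type (ℓ=3): μ^(1)=5; μ^(2)=-3; μ^(3)=-7

((0, 0, 4); (1, 1, 0); (0, 2, 0))


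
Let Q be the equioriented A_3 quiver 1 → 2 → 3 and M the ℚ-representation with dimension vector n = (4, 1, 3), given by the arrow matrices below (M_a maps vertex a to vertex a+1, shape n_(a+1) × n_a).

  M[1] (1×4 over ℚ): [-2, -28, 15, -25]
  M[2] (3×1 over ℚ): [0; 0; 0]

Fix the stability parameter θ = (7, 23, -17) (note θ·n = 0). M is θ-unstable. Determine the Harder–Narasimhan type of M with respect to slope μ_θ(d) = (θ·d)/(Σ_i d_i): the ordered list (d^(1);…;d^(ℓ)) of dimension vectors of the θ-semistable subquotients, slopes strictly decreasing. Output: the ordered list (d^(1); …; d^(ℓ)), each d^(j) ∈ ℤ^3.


Interval decomposition of M: I[1,1]^3, I[1,2], I[3,3]^3.
HN type (ℓ=3): μ^(1)=23; μ^(2)=7; μ^(3)=-17

((0, 1, 0); (4, 0, 0); (0, 0, 3))


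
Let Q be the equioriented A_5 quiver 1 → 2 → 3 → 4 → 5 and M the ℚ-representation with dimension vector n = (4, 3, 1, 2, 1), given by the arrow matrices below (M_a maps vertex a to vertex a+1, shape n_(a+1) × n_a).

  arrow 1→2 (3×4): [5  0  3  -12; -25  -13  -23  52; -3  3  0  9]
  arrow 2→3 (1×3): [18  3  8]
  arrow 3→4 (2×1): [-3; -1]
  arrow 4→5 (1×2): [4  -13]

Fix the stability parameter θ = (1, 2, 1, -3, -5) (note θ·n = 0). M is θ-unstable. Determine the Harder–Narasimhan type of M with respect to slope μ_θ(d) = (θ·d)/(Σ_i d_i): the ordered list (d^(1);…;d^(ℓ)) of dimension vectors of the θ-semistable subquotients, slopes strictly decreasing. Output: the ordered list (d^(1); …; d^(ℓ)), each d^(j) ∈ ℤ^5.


Interval decomposition of M: I[1,1], I[1,2]^2, I[1,5], I[4,4].
HN type (ℓ=4): μ^(1)=2; μ^(2)=1; μ^(3)=-4/5; μ^(4)=-3

((0, 2, 0, 0, 0); (3, 0, 0, 0, 0); (1, 1, 1, 1, 1); (0, 0, 0, 1, 0))
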